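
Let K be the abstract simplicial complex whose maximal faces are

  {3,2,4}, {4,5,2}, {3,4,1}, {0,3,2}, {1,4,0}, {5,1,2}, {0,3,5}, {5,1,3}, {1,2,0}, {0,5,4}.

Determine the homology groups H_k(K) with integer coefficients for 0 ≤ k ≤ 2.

H_0 = Z,  H_1 = Z/2Z,  H_2 = 0.

Fix the vertex order 0 < 1 < 2 < 3 < 4 < 5 and write every simplex with vertices in increasing order. Then dim K = 2 and the simplices of K are:

  0-simplices (6): [0], [1], [2], [3], [4], [5]
  1-simplices (15): [0,1], [0,2], [0,3], [0,4], [0,5], [1,2], [1,3], [1,4], [1,5], [2,3], [2,4], [2,5], [3,4], [3,5], [4,5]
  2-simplices (10): [0,1,2], [0,1,4], [0,2,3], [0,3,5], [0,4,5], [1,2,5], [1,3,4], [1,3,5], [2,3,4], [2,4,5]

so the chain groups are C_0 ≅ Z^6, C_1 ≅ Z^15, C_2 ≅ Z^10.

∂_1: C_1 → C_0 is given by ∂[p,q] = [q] − [p].
This gives a 6×15 integer matrix of rank 5; reducing to Smith normal form yields diagonal entries (1,1,1,1,1).

∂_2: C_2 → C_1 acts by ∂[p,q,r] = [q,r] − [p,r] + [p,q]. For instance
  ∂[0,3,5] = [3,5] − [0,5] + [0,3],
  ∂[1,3,5] = [3,5] − [1,5] + [1,3].
The resulting 15×10 matrix has rank 10, and its Smith normal form has invariant factors (1,1,1,1,1,1,1,1,1,2).

Computing H_k = (kernel of ∂_k) / (image of ∂_{k+1}):

  H_0: rank C_0 − rank ∂_1 = 6 − 5 = 1, and the invariant factors of ∂_1 are all 1, so H_0 ≅ Z.
  H_1: rank ker ∂_1 − rank ∂_2 = (15 − 5) − 10 = 0, and ∂_2 has invariant factor 2 > 1, so H_1 ≅ Z/2Z.
  H_2: rank ker ∂_2 − rank ∂_3 = (10 − 10) − 0 = 0, and there is no ∂_3, so H_2 ≅ 0.

As a check, the Euler characteristic is 6 − 15 + 10 = 1, which agrees with 1 − 0 + 0 = 1.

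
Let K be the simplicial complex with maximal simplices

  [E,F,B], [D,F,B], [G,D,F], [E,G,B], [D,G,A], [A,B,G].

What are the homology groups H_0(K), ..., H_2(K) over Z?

H_0 ≅ Z,  H_1 ≅ Z,  H_2 = 0.

Take the total order A < B < D < E < F < G on the vertex set. Then K (dimension 2) consists of the simplices:

  0-simplices (6): A, B, D, E, F, G
  1-simplices (12): AB, AD, AG, BD, BE, BF, BG, DF, DG, EF, EG, FG
  2-simplices (6): ABG, ADG, BDF, BEF, BEG, DFG

giving chain groups C_0 ≅ Z^6, C_1 ≅ Z^12, C_2 ≅ Z^6.

The boundary map ∂_1: C_1 → C_0 maps an edge to its endpoints' difference, ∂[p,q] = q − p.
This gives a 6×12 integer matrix of rank 5; reducing to Smith normal form yields diagonal entries (1,1,1,1,1).

Boundary ∂_2: C_2 → C_1 maps a triangle to the signed sum of its edges. For instance
  ∂BEF = EF − BF + BE,
  ∂BDF = DF − BF + BD.
The resulting 12×6 matrix has rank 6, and its Smith normal form has invariant factors (1,1,1,1,1,1).

Computing H_k = (kernel of ∂_k) / (image of ∂_{k+1}):

  H_0: rank C_0 − rank ∂_1 = 6 − 5 = 1, and the invariant factors of ∂_1 are all 1, so H_0 = Z.
  H_1: rank ker ∂_1 − rank ∂_2 = (12 − 5) − 6 = 1, and the invariant factors of ∂_2 are all 1, so H_1 = Z.
  H_2: rank ker ∂_2 − rank ∂_3 = (6 − 6) − 0 = 0, and there is no ∂_3, so H_2 = 0.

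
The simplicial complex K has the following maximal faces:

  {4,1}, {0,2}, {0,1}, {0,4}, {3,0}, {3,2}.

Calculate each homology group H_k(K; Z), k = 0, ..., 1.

H_0 = Z,  H_1 = Z^2.

Order the vertices as 0 < 1 < 2 < 3 < 4. Listing each simplex with vertices in this order, K has dimension 1 with simplices:

  0-simplices (5): [0], [1], [2], [3], [4]
  1-simplices (6): [0,1], [0,2], [0,3], [0,4], [1,4], [2,3]

giving chain groups C_0 ≅ Z^5, C_1 ≅ Z^6.

∂_1: C_1 → C_0 sends each edge [p,q] (with p < q) to q − p. For instance
  ∂[0,2] = [2] − [0].
This gives a 5×6 integer matrix of rank 4; reducing to Smith normal form yields diagonal entries (1,1,1,1).

From H_k ≅ ker(∂_k) / im(∂_{k+1}) we obtain:

  H_0: rank C_0 − rank ∂_1 = 5 − 4 = 1, and the invariant factors of ∂_1 are all 1, so H_0 = Z.
  H_1: rank ker ∂_1 − rank ∂_2 = (6 − 4) − 0 = 2, and there is no ∂_2, so H_1 = Z^2.

(K is a triangulation of a wedge of 2 circles.)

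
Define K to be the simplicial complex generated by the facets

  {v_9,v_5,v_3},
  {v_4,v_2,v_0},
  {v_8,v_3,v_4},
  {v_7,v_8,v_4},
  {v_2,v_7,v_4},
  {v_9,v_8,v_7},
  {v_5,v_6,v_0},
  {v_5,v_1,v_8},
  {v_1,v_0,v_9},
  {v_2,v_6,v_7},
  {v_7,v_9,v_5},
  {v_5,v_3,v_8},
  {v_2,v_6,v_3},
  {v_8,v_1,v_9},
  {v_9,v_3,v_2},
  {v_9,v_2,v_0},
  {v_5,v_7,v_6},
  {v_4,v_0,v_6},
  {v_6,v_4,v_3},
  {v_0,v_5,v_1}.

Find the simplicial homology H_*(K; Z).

H_0 ≅ Z,  H_1 ≅ Z ⊕ Z/2,  H_2 = 0.

K has 10 vertices, 30 edges, 20 triangles.
rank ∂_0 = 0, rank ∂_1 = 9 ⇒ b_0 = 10 − 0 − 9 = 1; all invariant factors of ∂_1 are 1 so no torsion. So H_0 = Z.
rank ∂_1 = 9, rank ∂_2 = 20 ⇒ b_1 = 30 − 9 − 20 = 1; ∂_2 has invariant factor(s) [2] giving torsion. So H_1 = Z ⊕ Z/2.
rank ∂_2 = 20, rank ∂_3 = 0 ⇒ b_2 = 20 − 20 − 0 = 0. So H_2 = 0.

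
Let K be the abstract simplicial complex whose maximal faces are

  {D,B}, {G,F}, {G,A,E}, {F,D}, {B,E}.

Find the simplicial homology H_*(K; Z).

Fix the vertex order A < B < D < E < F < G and write every simplex with vertices in increasing order. Then dim K = 2 and the simplices of K are:

  0-simplices (6): A, B, D, E, F, G
  1-simplices (7): AE, AG, BD, BE, DF, EG, FG
  2-simplices (1): AEG

so the chain groups are C_0 ≅ Z^6, C_1 ≅ Z^7, C_2 ≅ Z^1.

∂_1: C_1 → C_0 is given by ∂[p,q] = [q] − [p]. For instance
  ∂BD = D − B.
The 6×7 boundary matrix has rank 5 and Smith normal form diag(1,1,1,1,1).

The boundary map ∂_2: C_2 → C_1 maps a triangle to the signed sum of its edges. For instance
  ∂AEG = EG − AG + AE.
The resulting 7×1 matrix has rank 1, and its Smith normal form has invariant factors (1).

Now H_k = ker ∂_k / im ∂_{k+1}, so:

  H_0: rank C_0 − rank ∂_1 = 6 − 5 = 1, and the invariant factors of ∂_1 are all 1, so H_0 = Z.
  H_1: rank ker ∂_1 − rank ∂_2 = (7 − 5) − 1 = 1, and the invariant factors of ∂_2 are all 1, so H_1 = Z.
  H_2: rank ker ∂_2 − rank ∂_3 = (1 − 1) − 0 = 0, and there is no ∂_3, so H_2 = 0.

H_0 = Z,  H_1 = Z,  H_2 = 0.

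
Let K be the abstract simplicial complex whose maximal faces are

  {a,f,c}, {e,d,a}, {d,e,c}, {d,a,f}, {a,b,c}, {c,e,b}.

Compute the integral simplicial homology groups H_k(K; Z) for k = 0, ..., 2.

H_0 = Z,  H_1 = Z,  H_2 = 0.

Fix the vertex order a < b < c < d < e < f and write every simplex with vertices in increasing order. Then dim K = 2 and the simplices of K are:

  0-simplices (6): a, b, c, d, e, f
  1-simplices (12): ab, ac, ad, ae, af, bc, be, cd, ce, cf, de, df
  2-simplices (6): abc, acf, ade, adf, bce, cde

giving chain groups C_0 ≅ Z^6, C_1 ≅ Z^12, C_2 ≅ Z^6.

The boundary map ∂_1: C_1 → C_0 sends each edge [p,q] (with p < q) to q − p. For instance
  ∂be = e − b.
The resulting 6×12 matrix has rank 5, and its Smith normal form has invariant factors (1,1,1,1,1).

∂_2: C_2 → C_1 maps a triangle to the signed sum of its edges. For instance
  ∂acf = cf − af + ac,
  ∂ade = de − ae + ad.
The resulting 12×6 matrix has rank 6, and its Smith normal form has invariant factors (1,1,1,1,1,1).

Reading off H_k = ker ∂_k / im ∂_{k+1}:

  H_0: rank C_0 − rank ∂_1 = 6 − 5 = 1, and the invariant factors of ∂_1 are all 1, so H_0 ≅ Z.
  H_1: rank ker ∂_1 − rank ∂_2 = (12 − 5) − 6 = 1, and the invariant factors of ∂_2 are all 1, so H_1 ≅ Z.
  H_2: rank ker ∂_2 − rank ∂_3 = (6 − 6) − 0 = 0, and there is no ∂_3, so H_2 ≅ 0.

As a check, the Euler characteristic is 6 − 12 + 6 = 0, which agrees with 1 − 1 + 0 = 0.
(K is a triangulation of the cylinder S^1 x I.)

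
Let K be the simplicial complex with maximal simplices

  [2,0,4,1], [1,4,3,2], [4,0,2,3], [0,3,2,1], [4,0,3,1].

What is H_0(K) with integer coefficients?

H_0 ≅ Z.

Fix the vertex order 0 < 1 < 2 < 3 < 4 and write every simplex with vertices in increasing order. Then dim K = 3 and the simplices of K are:

  0-simplices (5): [0], [1], [2], [3], [4]
  1-simplices (10): [0,1], [0,2], [0,3], [0,4], [1,2], [1,3], [1,4], [2,3], [2,4], [3,4]
  2-simplices (10): [0,1,2], [0,1,3], [0,1,4], [0,2,3], [0,2,4], [0,3,4], [1,2,3], [1,2,4], [1,3,4], [2,3,4]
  3-simplices (5): [0,1,2,3], [0,1,2,4], [0,1,3,4], [0,2,3,4], [1,2,3,4]

so the chain groups are C_0 ≅ Z^5, C_1 ≅ Z^10, C_2 ≅ Z^10, C_3 ≅ Z^5.

The boundary map ∂_1: C_1 → C_0 maps an edge to its endpoints' difference, ∂[p,q] = q − p. For instance
  ∂[0,4] = [4] − [0].
This gives a 5×10 integer matrix of rank 4; reducing to Smith normal form yields diagonal entries (1,1,1,1).

The boundary map ∂_2: C_2 → C_1 maps a triangle to the signed sum of its edges. For instance
  ∂[0,2,3] = [2,3] − [0,3] + [0,2],
  ∂[1,2,3] = [2,3] − [1,3] + [1,2].
This gives a 10×10 integer matrix of rank 6; reducing to Smith normal form yields diagonal entries (1,1,1,1,1,1).

The boundary map ∂_3: C_3 → C_2 sends each 3-simplex σ to the alternating sum Σ_i (−1)^i (σ with its i-th vertex removed). For instance
  ∂[0,1,2,4] = [1,2,4] − [0,2,4] + [0,1,4] − [0,1,2],
  ∂[0,1,2,3] = [1,2,3] − [0,2,3] + [0,1,3] − [0,1,2].
This gives a 10×5 integer matrix of rank 4; reducing to Smith normal form yields diagonal entries (1,1,1,1).

Reading off H_k = ker ∂_k / im ∂_{k+1}:

  H_0: rank C_0 − rank ∂_1 = 5 − 4 = 1, and the invariant factors of ∂_1 are all 1, so H_0 ≅ Z.

(K is a triangulation of the 3-sphere S^3.)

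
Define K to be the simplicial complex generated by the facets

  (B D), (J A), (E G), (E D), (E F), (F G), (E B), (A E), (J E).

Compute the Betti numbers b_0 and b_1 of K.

b_0 = 1, b_1 = 3.

Order the vertices as A < B < D < E < F < G < J. Listing each simplex with vertices in this order, K has dimension 1 with simplices:

  0-simplices (7): A, B, D, E, F, G, J
  1-simplices (9): AE, AJ, BD, BE, DE, EF, EG, EJ, FG

so the chain groups are C_0 ≅ Z^7, C_1 ≅ Z^9.

Boundary ∂_1: C_1 → C_0 maps an edge to its endpoints' difference, ∂[p,q] = q − p. For instance
  ∂EF = F − E.
This gives a 7×9 integer matrix of rank 6; reducing to Smith normal form yields diagonal entries (1,1,1,1,1,1).

Computing H_k = (kernel of ∂_k) / (image of ∂_{k+1}):

  H_0: rank C_0 − rank ∂_1 = 7 − 6 = 1, and the invariant factors of ∂_1 are all 1, so H_0 ≅ Z.
  H_1: rank ker ∂_1 − rank ∂_2 = (9 − 6) − 0 = 3, and there is no ∂_2, so H_1 ≅ Z^3.

(K is a triangulation of a wedge of 3 circles.)

Hence the Betti numbers are b_0 = 1, b_1 = 3.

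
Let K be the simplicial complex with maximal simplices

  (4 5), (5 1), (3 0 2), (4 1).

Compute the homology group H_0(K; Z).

Fix the vertex order 0 < 1 < 2 < 3 < 4 < 5 and write every simplex with vertices in increasing order. Then dim K = 2 and the simplices of K are:

  0-simplices (6): [0], [1], [2], [3], [4], [5]
  1-simplices (6): [0,2], [0,3], [1,4], [1,5], [2,3], [4,5]
  2-simplices (1): [0,2,3]

Hence C_0 ≅ Z^6, C_1 ≅ Z^6, C_2 ≅ Z^1.

Boundary ∂_1: C_1 → C_0 maps an edge to its endpoints' difference, ∂[p,q] = q − p. For instance
  ∂[1,4] = [4] − [1].
As a 6×6 matrix over Z this has rank 4, with invariant factors (1,1,1,1).

The boundary map ∂_2: C_2 → C_1 maps a triangle to the signed sum of its edges. For instance
  ∂[0,2,3] = [2,3] − [0,3] + [0,2].
As a 6×1 matrix over Z this has rank 1, with invariant factors (1).

Reading off H_k = ker ∂_k / im ∂_{k+1}:

  H_0: rank C_0 − rank ∂_1 = 6 − 4 = 2, and the invariant factors of ∂_1 are all 1, so H_0 = Z^2.

(K is a triangulation of the disjoint union of the 2-simplex and the circle S^1.)

H_0 ≅ Z^2.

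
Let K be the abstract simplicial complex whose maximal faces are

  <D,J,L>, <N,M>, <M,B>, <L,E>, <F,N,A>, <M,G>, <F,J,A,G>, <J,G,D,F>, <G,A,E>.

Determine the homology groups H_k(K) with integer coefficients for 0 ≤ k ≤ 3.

H_0 ≅ Z,  H_1 ≅ Z^2,  H_2 = 0,  H_3 = 0.

Take the total order A < B < D < E < F < G < J < L < M < N on the vertex set. Then K (dimension 3) consists of the simplices:

  0-simplices (10): A, B, D, E, F, G, J, L, M, N
  1-simplices (19): AE, AF, AG, AJ, AN, BM, DF, DG, DJ, DL, EG, EL, FG, FJ, FN, GJ, GM, JL, MN
  2-simplices (10): AEG, AFG, AFJ, AFN, AGJ, DFG, DFJ, DGJ, DJL, FGJ
  3-simplices (2): AFGJ, DFGJ

so the chain groups are C_0 ≅ Z^10, C_1 ≅ Z^19, C_2 ≅ Z^10, C_3 ≅ Z^2.

The boundary map ∂_1: C_1 → C_0 maps an edge to its endpoints' difference, ∂[p,q] = q − p.
The 10×19 boundary matrix has rank 9 and Smith normal form diag(1,1,1,1,1,1,1,1,1).

Boundary ∂_2: C_2 → C_1 acts by ∂[p,q,r] = [q,r] − [p,r] + [p,q]. For instance
  ∂AFN = FN − AN + AF,
  ∂AGJ = GJ − AJ + AG.
The resulting 19×10 matrix has rank 8, and its Smith normal form has invariant factors (1,1,1,1,1,1,1,1).

The boundary map ∂_3: C_3 → C_2 sends each 3-simplex σ to the alternating sum Σ_i (−1)^i (σ with its i-th vertex removed). For instance
  ∂AFGJ = FGJ − AGJ + AFJ − AFG,
  ∂DFGJ = FGJ − DGJ + DFJ − DFG.
This gives a 10×2 integer matrix of rank 2; reducing to Smith normal form yields diagonal entries (1,1).

From H_k ≅ ker(∂_k) / im(∂_{k+1}) we obtain:

  H_0: rank C_0 − rank ∂_1 = 10 − 9 = 1, and the invariant factors of ∂_1 are all 1, so H_0 ≅ Z.
  H_1: rank ker ∂_1 − rank ∂_2 = (19 − 9) − 8 = 2, and the invariant factors of ∂_2 are all 1, so H_1 ≅ Z^2.
  H_2: rank ker ∂_2 − rank ∂_3 = (10 − 8) − 2 = 0, and the invariant factors of ∂_3 are all 1, so H_2 ≅ 0.
  H_3: rank ker ∂_3 − rank ∂_4 = (2 − 2) − 0 = 0, and there is no ∂_4, so H_3 ≅ 0.

As a check, the Euler characteristic is 10 − 19 + 10 − 2 = -1, which agrees with 1 − 2 + 0 − 0 = -1.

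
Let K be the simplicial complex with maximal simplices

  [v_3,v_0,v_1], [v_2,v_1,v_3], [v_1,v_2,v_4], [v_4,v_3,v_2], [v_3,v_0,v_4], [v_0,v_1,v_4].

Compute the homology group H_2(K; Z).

Order the vertices as v_0 < v_1 < v_2 < v_3 < v_4. Listing each simplex with vertices in this order, K has dimension 2 with simplices:

  0-simplices (5): [v_0], [v_1], [v_2], [v_3], [v_4]
  1-simplices (9): [v_0,v_1], [v_0,v_3], [v_0,v_4], [v_1,v_2], [v_1,v_3], [v_1,v_4], [v_2,v_3], [v_2,v_4], [v_3,v_4]
  2-simplices (6): [v_0,v_1,v_3], [v_0,v_1,v_4], [v_0,v_3,v_4], [v_1,v_2,v_3], [v_1,v_2,v_4], [v_2,v_3,v_4]

giving chain groups C_0 ≅ Z^5, C_1 ≅ Z^9, C_2 ≅ Z^6.

∂_1: C_1 → C_0 is given by ∂[p,q] = [q] − [p]. For instance
  ∂[v_2,v_3] = [v_3] − [v_2].
This gives a 5×9 integer matrix of rank 4; reducing to Smith normal form yields diagonal entries (1,1,1,1).

∂_2: C_2 → C_1 sends each 2-simplex [p,q,r] to [q,r] − [p,r] + [p,q]. For instance
  ∂[v_1,v_2,v_4] = [v_2,v_4] − [v_1,v_4] + [v_1,v_2],
  ∂[v_1,v_2,v_3] = [v_2,v_3] − [v_1,v_3] + [v_1,v_2].
As a 9×6 matrix over Z this has rank 5, with invariant factors (1,1,1,1,1).

Now H_k = ker ∂_k / im ∂_{k+1}, so:

  H_2: rank ker ∂_2 − rank ∂_3 = (6 − 5) − 0 = 1, and there is no ∂_3, so H_2 = Z.

(K is a triangulation of the 2-sphere S^2.)

H_2 = Z.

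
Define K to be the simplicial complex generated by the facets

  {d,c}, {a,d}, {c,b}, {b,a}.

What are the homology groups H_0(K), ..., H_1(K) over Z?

Fix the vertex order a < b < c < d and write every simplex with vertices in increasing order. Then dim K = 1 and the simplices of K are:

  0-simplices (4): a, b, c, d
  1-simplices (4): ab, ad, bc, cd

so the chain groups are C_0 ≅ Z^4, C_1 ≅ Z^4.

The boundary map ∂_1: C_1 → C_0 is given by ∂[p,q] = [q] − [p].
The 4×4 boundary matrix has rank 3 and Smith normal form diag(1,1,1).

Reading off H_k = ker ∂_k / im ∂_{k+1}:

  H_0: rank C_0 − rank ∂_1 = 4 − 3 = 1, and the invariant factors of ∂_1 are all 1, so H_0 ≅ Z.
  H_1: rank ker ∂_1 − rank ∂_2 = (4 − 3) − 0 = 1, and there is no ∂_2, so H_1 ≅ Z.

As a check, the Euler characteristic is 4 − 4 = 0, which agrees with 1 − 1 = 0.
(K is a triangulation of the circle S^1.)

H_0 ≅ Z,  H_1 ≅ Z.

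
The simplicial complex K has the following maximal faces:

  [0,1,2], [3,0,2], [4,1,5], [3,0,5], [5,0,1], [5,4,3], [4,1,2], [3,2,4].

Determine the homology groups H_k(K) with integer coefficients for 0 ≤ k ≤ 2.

We work with the vertex ordering 0 < 1 < 2 < 3 < 4 < 5. The simplices of K, each written with vertices in increasing order, are:

  0-simplices (6): [0], [1], [2], [3], [4], [5]
  1-simplices (12): [0,1], [0,2], [0,3], [0,5], [1,2], [1,4], [1,5], [2,3], [2,4], [3,4], [3,5], [4,5]
  2-simplices (8): [0,1,2], [0,1,5], [0,2,3], [0,3,5], [1,2,4], [1,4,5], [2,3,4], [3,4,5]

so the chain groups are C_0 ≅ Z^6, C_1 ≅ Z^12, C_2 ≅ Z^8.

∂_1: C_1 → C_0 maps an edge to its endpoints' difference, ∂[p,q] = q − p. For instance
  ∂[4,5] = [5] − [4].
This gives a 6×12 integer matrix of rank 5; reducing to Smith normal form yields diagonal entries (1,1,1,1,1).

The boundary map ∂_2: C_2 → C_1 maps a triangle to the signed sum of its edges. For instance
  ∂[1,2,4] = [2,4] − [1,4] + [1,2],
  ∂[0,1,5] = [1,5] − [0,5] + [0,1].
The 12×8 boundary matrix has rank 7 and Smith normal form diag(1,1,1,1,1,1,1).

Computing H_k = (kernel of ∂_k) / (image of ∂_{k+1}):

  H_0: rank C_0 − rank ∂_1 = 6 − 5 = 1, and the invariant factors of ∂_1 are all 1, so H_0 ≅ Z.
  H_1: rank ker ∂_1 − rank ∂_2 = (12 − 5) − 7 = 0, and the invariant factors of ∂_2 are all 1, so H_1 ≅ 0.
  H_2: rank ker ∂_2 − rank ∂_3 = (8 − 7) − 0 = 1, and there is no ∂_3, so H_2 ≅ Z.

H_0 ≅ Z,  H_1 = 0,  H_2 ≅ Z.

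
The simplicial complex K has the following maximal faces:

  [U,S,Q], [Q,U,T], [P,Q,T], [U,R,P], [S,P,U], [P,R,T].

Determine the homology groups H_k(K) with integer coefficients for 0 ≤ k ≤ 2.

H_0 ≅ Z,  H_1 ≅ Z,  H_2 = 0.

K has 6 vertices, 12 edges, 6 triangles.
rank ∂_0 = 0, rank ∂_1 = 5 ⇒ b_0 = 6 − 0 − 5 = 1; all invariant factors of ∂_1 are 1 so no torsion. So H_0 ≅ Z.
rank ∂_1 = 5, rank ∂_2 = 6 ⇒ b_1 = 12 − 5 − 6 = 1; all invariant factors of ∂_2 are 1 so no torsion. So H_1 ≅ Z.
rank ∂_2 = 6, rank ∂_3 = 0 ⇒ b_2 = 6 − 6 − 0 = 0. So H_2 ≅ 0.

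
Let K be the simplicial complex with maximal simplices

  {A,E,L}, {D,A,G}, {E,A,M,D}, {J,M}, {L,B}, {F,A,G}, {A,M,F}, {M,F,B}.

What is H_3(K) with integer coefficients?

Fix the vertex order A < B < D < E < F < G < J < L < M and write every simplex with vertices in increasing order. Then dim K = 3 and the simplices of K are:

  0-simplices (9): A, B, D, E, F, G, J, L, M
  1-simplices (17): AD, AE, AF, AG, AL, AM, BF, BL, BM, DE, DG, DM, EL, EM, FG, FM, JM
  2-simplices (9): ADE, ADG, ADM, AEL, AEM, AFG, AFM, BFM, DEM
  3-simplices (1): ADEM

so the chain groups are C_0 ≅ Z^9, C_1 ≅ Z^17, C_2 ≅ Z^9, C_3 ≅ Z^1.

The boundary map ∂_1: C_1 → C_0 maps an edge to its endpoints' difference, ∂[p,q] = q − p.
As a 9×17 matrix over Z this has rank 8, with invariant factors (1,1,1,1,1,1,1,1).

Boundary ∂_2: C_2 → C_1 maps a triangle to the signed sum of its edges. For instance
  ∂DEM = EM − DM + DE,
  ∂AEM = EM − AM + AE.
The resulting 17×9 matrix has rank 8, and its Smith normal form has invariant factors (1,1,1,1,1,1,1,1).

Boundary ∂_3: C_3 → C_2 sends each 3-simplex σ to the alternating sum Σ_i (−1)^i (σ with its i-th vertex removed). For instance
  ∂ADEM = DEM − AEM + ADM − ADE.
The resulting 9×1 matrix has rank 1, and its Smith normal form has invariant factors (1).

Now H_k = ker ∂_k / im ∂_{k+1}, so:

  H_3: rank ker ∂_3 − rank ∂_4 = (1 − 1) − 0 = 0, and there is no ∂_4, so H_3 = 0.

H_3 = 0.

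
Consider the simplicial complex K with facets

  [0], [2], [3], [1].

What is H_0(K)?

H_0 ≅ Z^4.

Take the total order 0 < 1 < 2 < 3 on the vertex set. Then K (dimension 0) consists of the simplices:

  0-simplices (4): [0], [1], [2], [3]

giving chain groups C_0 ≅ Z^4.

Reading off H_k = ker ∂_k / im ∂_{k+1}:

  H_0: rank C_0 − rank ∂_1 = 4 − 0 = 4, and there is no ∂_1, so H_0 = Z^4.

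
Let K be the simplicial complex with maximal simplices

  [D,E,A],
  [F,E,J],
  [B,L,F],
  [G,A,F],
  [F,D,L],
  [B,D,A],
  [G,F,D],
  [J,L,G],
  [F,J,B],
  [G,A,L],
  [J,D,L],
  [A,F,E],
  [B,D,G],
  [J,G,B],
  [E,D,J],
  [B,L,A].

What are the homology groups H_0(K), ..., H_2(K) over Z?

H_0 ≅ Z,  H_1 ≅ Z^2,  H_2 ≅ Z.

Fix the vertex order A < B < D < E < F < G < J < L and write every simplex with vertices in increasing order. Then dim K = 2 and the simplices of K are:

  0-simplices (8): A, B, D, E, F, G, J, L
  1-simplices (24): AB, AD, AE, AF, AG, AL, BD, BF, BG, BJ, BL, DE, DF, DG, DJ, DL, EF, EJ, FG, FJ, FL, GJ, GL, JL
  2-simplices (16): ABD, ABL, ADE, AEF, AFG, AGL, BDG, BFJ, BFL, BGJ, DEJ, DFG, DFL, DJL, EFJ, GJL

Hence C_0 ≅ Z^8, C_1 ≅ Z^24, C_2 ≅ Z^16.

The boundary map ∂_1: C_1 → C_0 maps an edge to its endpoints' difference, ∂[p,q] = q − p. For instance
  ∂BD = D − B.
The resulting 8×24 matrix has rank 7, and its Smith normal form has invariant factors (1,1,1,1,1,1,1).

The boundary map ∂_2: C_2 → C_1 acts by ∂[p,q,r] = [q,r] − [p,r] + [p,q]. For instance
  ∂EFJ = FJ − EJ + EF,
  ∂DJL = JL − DL + DJ.
The 24×16 boundary matrix has rank 15 and Smith normal form diag(1,1,1,1,1,1,1,1,1,1,1,1,1,1,1).

Computing H_k = (kernel of ∂_k) / (image of ∂_{k+1}):

  H_0: rank C_0 − rank ∂_1 = 8 − 7 = 1, and the invariant factors of ∂_1 are all 1, so H_0 = Z.
  H_1: rank ker ∂_1 − rank ∂_2 = (24 − 7) − 15 = 2, and the invariant factors of ∂_2 are all 1, so H_1 = Z^2.
  H_2: rank ker ∂_2 − rank ∂_3 = (16 − 15) − 0 = 1, and there is no ∂_3, so H_2 = Z.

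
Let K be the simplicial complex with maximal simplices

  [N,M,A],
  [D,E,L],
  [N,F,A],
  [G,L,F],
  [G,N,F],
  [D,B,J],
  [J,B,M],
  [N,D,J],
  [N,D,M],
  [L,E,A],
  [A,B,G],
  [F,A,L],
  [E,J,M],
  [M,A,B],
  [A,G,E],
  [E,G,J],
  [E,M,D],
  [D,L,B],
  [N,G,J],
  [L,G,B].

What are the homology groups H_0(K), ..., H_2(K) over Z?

H_0 ≅ Z,  H_1 ≅ Z × Z/2,  H_2 = 0.

Order the vertices as A < B < D < E < F < G < J < L < M < N. Listing each simplex with vertices in this order, K has dimension 2 with simplices:

  0-simplices (10): A, B, D, E, F, G, J, L, M, N
  1-simplices (30): AB, AE, AF, AG, AL, AM, AN, BD, BG, BJ, BL, BM, DE, DJ, DL, DM, DN, EG, EJ, EL, EM, FG, FL, FN, GJ, GL, GN, JM, JN, MN
  2-simplices (20): ABG, ABM, AEG, AEL, AFL, AFN, AMN, BDJ, BDL, BGL, BJM, DEL, DEM, DJN, DMN, EGJ, EJM, FGL, FGN, GJN

Hence C_0 ≅ Z^10, C_1 ≅ Z^30, C_2 ≅ Z^20.

∂_1: C_1 → C_0 is given by ∂[p,q] = [q] − [p]. For instance
  ∂BG = G − B.
The resulting 10×30 matrix has rank 9, and its Smith normal form has invariant factors (1,1,1,1,1,1,1,1,1).

∂_2: C_2 → C_1 acts by ∂[p,q,r] = [q,r] − [p,r] + [p,q]. For instance
  ∂DMN = MN − DN + DM,
  ∂FGN = GN − FN + FG.
This gives a 30×20 integer matrix of rank 20; reducing to Smith normal form yields diagonal entries (1,1,1,1,1,1,1,1,1,1,1,1,1,1,1,1,1,1,1,2).

Reading off H_k = ker ∂_k / im ∂_{k+1}:

  H_0: rank C_0 − rank ∂_1 = 10 − 9 = 1, and the invariant factors of ∂_1 are all 1, so H_0 = Z.
  H_1: rank ker ∂_1 − rank ∂_2 = (30 − 9) − 20 = 1, and ∂_2 has invariant factor 2 > 1, so H_1 = Z × Z/2.
  H_2: rank ker ∂_2 − rank ∂_3 = (20 − 20) − 0 = 0, and there is no ∂_3, so H_2 = 0.

As a check, the Euler characteristic is 10 − 30 + 20 = 0, which agrees with 1 − 1 + 0 = 0.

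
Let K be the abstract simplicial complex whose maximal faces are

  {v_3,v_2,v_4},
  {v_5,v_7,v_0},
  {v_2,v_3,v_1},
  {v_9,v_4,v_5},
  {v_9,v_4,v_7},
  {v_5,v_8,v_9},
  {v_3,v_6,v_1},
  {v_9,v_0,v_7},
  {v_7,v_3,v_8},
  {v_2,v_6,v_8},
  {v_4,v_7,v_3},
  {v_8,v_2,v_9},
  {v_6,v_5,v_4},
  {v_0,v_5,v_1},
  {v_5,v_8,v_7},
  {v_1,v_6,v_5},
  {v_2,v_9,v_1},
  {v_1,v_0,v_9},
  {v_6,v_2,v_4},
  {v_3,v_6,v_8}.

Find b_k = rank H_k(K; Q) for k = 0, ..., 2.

b_0 = 1, b_1 = 1, b_2 = 0.

We work with the vertex ordering v_0 < v_1 < v_2 < v_3 < v_4 < v_5 < v_6 < v_7 < v_8 < v_9. The simplices of K, each written with vertices in increasing order, are:

  0-simplices (10): [v_0], [v_1], [v_2], [v_3], [v_4], [v_5], [v_6], [v_7], [v_8], [v_9]
  1-simplices (30): (30 of them)
  2-simplices (20): (20 of them)

so the chain groups are C_0 ≅ Z^10, C_1 ≅ Z^30, C_2 ≅ Z^20.

Boundary ∂_1: C_1 → C_0 is given by ∂[p,q] = [q] − [p]. For instance
  ∂[v_1,v_9] = [v_9] − [v_1].
As a 10×30 matrix over Z this has rank 9, with invariant factors (1,1,1,1,1,1,1,1,1).

The boundary map ∂_2: C_2 → C_1 acts by ∂[p,q,r] = [q,r] − [p,r] + [p,q]. For instance
  ∂[v_3,v_4,v_7] = [v_4,v_7] − [v_3,v_7] + [v_3,v_4],
  ∂[v_4,v_5,v_6] = [v_5,v_6] − [v_4,v_6] + [v_4,v_5].
The resulting 30×20 matrix has rank 20, and its Smith normal form has invariant factors (1,1,1,1,1,1,1,1,1,1,1,1,1,1,1,1,1,1,1,2).

From H_k ≅ ker(∂_k) / im(∂_{k+1}) we obtain:

  H_0: rank C_0 − rank ∂_1 = 10 − 9 = 1, and the invariant factors of ∂_1 are all 1, so H_0 = Z.
  H_1: rank ker ∂_1 − rank ∂_2 = (30 − 9) − 20 = 1, and ∂_2 has invariant factor 2 > 1, so H_1 = Z ⊕ Z/2.
  H_2: rank ker ∂_2 − rank ∂_3 = (20 − 20) − 0 = 0, and there is no ∂_3, so H_2 = 0.

As a check, the Euler characteristic is 10 − 30 + 20 = 0, which agrees with 1 − 1 + 0 = 0.

Hence the Betti numbers are b_0 = 1, b_1 = 1, b_2 = 0.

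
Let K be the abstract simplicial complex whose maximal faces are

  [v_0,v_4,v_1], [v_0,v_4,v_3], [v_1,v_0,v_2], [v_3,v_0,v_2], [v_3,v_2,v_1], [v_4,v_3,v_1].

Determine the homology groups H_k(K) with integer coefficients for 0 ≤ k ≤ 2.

H_0 = Z,  H_1 = 0,  H_2 = Z.

Order the vertices as v_0 < v_1 < v_2 < v_3 < v_4. Listing each simplex with vertices in this order, K has dimension 2 with simplices:

  0-simplices (5): [v_0], [v_1], [v_2], [v_3], [v_4]
  1-simplices (9): [v_0,v_1], [v_0,v_2], [v_0,v_3], [v_0,v_4], [v_1,v_2], [v_1,v_3], [v_1,v_4], [v_2,v_3], [v_3,v_4]
  2-simplices (6): [v_0,v_1,v_2], [v_0,v_1,v_4], [v_0,v_2,v_3], [v_0,v_3,v_4], [v_1,v_2,v_3], [v_1,v_3,v_4]

giving chain groups C_0 ≅ Z^5, C_1 ≅ Z^9, C_2 ≅ Z^6.

The boundary map ∂_1: C_1 → C_0 maps an edge to its endpoints' difference, ∂[p,q] = q − p.
The 5×9 boundary matrix has rank 4 and Smith normal form diag(1,1,1,1).

Boundary ∂_2: C_2 → C_1 acts by ∂[p,q,r] = [q,r] − [p,r] + [p,q]. For instance
  ∂[v_0,v_3,v_4] = [v_3,v_4] − [v_0,v_4] + [v_0,v_3],
  ∂[v_1,v_3,v_4] = [v_3,v_4] − [v_1,v_4] + [v_1,v_3].
The 9×6 boundary matrix has rank 5 and Smith normal form diag(1,1,1,1,1).

Computing H_k = (kernel of ∂_k) / (image of ∂_{k+1}):

  H_0: rank C_0 − rank ∂_1 = 5 − 4 = 1, and the invariant factors of ∂_1 are all 1, so H_0 = Z.
  H_1: rank ker ∂_1 − rank ∂_2 = (9 − 4) − 5 = 0, and the invariant factors of ∂_2 are all 1, so H_1 = 0.
  H_2: rank ker ∂_2 − rank ∂_3 = (6 − 5) − 0 = 1, and there is no ∂_3, so H_2 = Z.

(K is a triangulation of the 2-sphere S^2.)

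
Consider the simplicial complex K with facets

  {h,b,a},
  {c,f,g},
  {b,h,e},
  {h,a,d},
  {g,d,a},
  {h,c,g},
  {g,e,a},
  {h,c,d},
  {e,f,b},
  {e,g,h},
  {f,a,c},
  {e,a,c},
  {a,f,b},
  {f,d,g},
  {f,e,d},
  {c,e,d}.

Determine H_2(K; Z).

We work with the vertex ordering a < b < c < d < e < f < g < h. The simplices of K, each written with vertices in increasing order, are:

  0-simplices (8): a, b, c, d, e, f, g, h
  1-simplices (24): ab, ac, ad, ae, af, ag, ah, be, bf, bh, cd, ce, cf, cg, ch, de, df, dg, dh, ef, eg, eh, fg, gh
  2-simplices (16): abf, abh, ace, acf, adg, adh, aeg, bef, beh, cde, cdh, cfg, cgh, def, dfg, egh

giving chain groups C_0 ≅ Z^8, C_1 ≅ Z^24, C_2 ≅ Z^16.

Boundary ∂_1: C_1 → C_0 is given by ∂[p,q] = [q] − [p].
The resulting 8×24 matrix has rank 7, and its Smith normal form has invariant factors (1,1,1,1,1,1,1).

∂_2: C_2 → C_1 sends each 2-simplex [p,q,r] to [q,r] − [p,r] + [p,q]. For instance
  ∂cgh = gh − ch + cg,
  ∂acf = cf − af + ac.
The 24×16 boundary matrix has rank 15 and Smith normal form diag(1,1,1,1,1,1,1,1,1,1,1,1,1,1,1).

Computing H_k = (kernel of ∂_k) / (image of ∂_{k+1}):

  H_2: rank ker ∂_2 − rank ∂_3 = (16 − 15) − 0 = 1, and there is no ∂_3, so H_2 = Z.

(K is a triangulation of the torus T^2.)

H_2 ≅ Z.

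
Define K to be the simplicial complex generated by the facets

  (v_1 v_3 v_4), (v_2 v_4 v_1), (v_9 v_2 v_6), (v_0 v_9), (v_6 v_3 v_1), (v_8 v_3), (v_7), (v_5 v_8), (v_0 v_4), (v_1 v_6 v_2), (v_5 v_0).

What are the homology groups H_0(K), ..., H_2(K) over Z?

H_0 ≅ Z^2,  H_1 ≅ Z^2,  H_2 = 0.

K has 10 vertices, 15 edges, 5 triangles.
rank ∂_0 = 0, rank ∂_1 = 8 ⇒ b_0 = 10 − 0 − 8 = 2; all invariant factors of ∂_1 are 1 so no torsion. So H_0 = Z^2.
rank ∂_1 = 8, rank ∂_2 = 5 ⇒ b_1 = 15 − 8 − 5 = 2; all invariant factors of ∂_2 are 1 so no torsion. So H_1 = Z^2.
rank ∂_2 = 5, rank ∂_3 = 0 ⇒ b_2 = 5 − 5 − 0 = 0. So H_2 = 0.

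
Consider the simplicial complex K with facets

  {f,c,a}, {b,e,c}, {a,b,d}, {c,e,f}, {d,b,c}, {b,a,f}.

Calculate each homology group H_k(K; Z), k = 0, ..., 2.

Fix the vertex order a < b < c < d < e < f and write every simplex with vertices in increasing order. Then dim K = 2 and the simplices of K are:

  0-simplices (6): a, b, c, d, e, f
  1-simplices (12): ab, ac, ad, af, bc, bd, be, bf, cd, ce, cf, ef
  2-simplices (6): abd, abf, acf, bcd, bce, cef

Hence C_0 ≅ Z^6, C_1 ≅ Z^12, C_2 ≅ Z^6.

∂_1: C_1 → C_0 is given by ∂[p,q] = [q] − [p]. For instance
  ∂ac = c − a.
This gives a 6×12 integer matrix of rank 5; reducing to Smith normal form yields diagonal entries (1,1,1,1,1).

The boundary map ∂_2: C_2 → C_1 acts by ∂[p,q,r] = [q,r] − [p,r] + [p,q]. For instance
  ∂bce = ce − be + bc,
  ∂abd = bd − ad + ab.
This gives a 12×6 integer matrix of rank 6; reducing to Smith normal form yields diagonal entries (1,1,1,1,1,1).

Now H_k = ker ∂_k / im ∂_{k+1}, so:

  H_0: rank C_0 − rank ∂_1 = 6 − 5 = 1, and the invariant factors of ∂_1 are all 1, so H_0 = Z.
  H_1: rank ker ∂_1 − rank ∂_2 = (12 − 5) − 6 = 1, and the invariant factors of ∂_2 are all 1, so H_1 = Z.
  H_2: rank ker ∂_2 − rank ∂_3 = (6 − 6) − 0 = 0, and there is no ∂_3, so H_2 = 0.

(K is a triangulation of the cylinder S^1 x I.)

H_0 = Z,  H_1 = Z,  H_2 = 0.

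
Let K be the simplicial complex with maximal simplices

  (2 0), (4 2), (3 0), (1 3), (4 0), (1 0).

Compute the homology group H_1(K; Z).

H_1 = Z^2.

Fix the vertex order 0 < 1 < 2 < 3 < 4 and write every simplex with vertices in increasing order. Then dim K = 1 and the simplices of K are:

  0-simplices (5): [0], [1], [2], [3], [4]
  1-simplices (6): [0,1], [0,2], [0,3], [0,4], [1,3], [2,4]

Hence C_0 ≅ Z^5, C_1 ≅ Z^6.

Boundary ∂_1: C_1 → C_0 sends each edge [p,q] (with p < q) to q − p. For instance
  ∂[1,3] = [3] − [1].
As a 5×6 matrix over Z this has rank 4, with invariant factors (1,1,1,1).

Now H_k = ker ∂_k / im ∂_{k+1}, so:

  H_1: rank ker ∂_1 − rank ∂_2 = (6 − 4) − 0 = 2, and there is no ∂_2, so H_1 = Z^2.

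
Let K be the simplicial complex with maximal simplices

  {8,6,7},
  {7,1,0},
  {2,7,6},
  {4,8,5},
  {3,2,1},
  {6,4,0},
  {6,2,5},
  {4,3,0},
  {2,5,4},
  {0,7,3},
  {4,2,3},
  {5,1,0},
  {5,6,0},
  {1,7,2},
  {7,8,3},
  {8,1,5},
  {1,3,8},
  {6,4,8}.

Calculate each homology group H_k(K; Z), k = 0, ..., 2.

H_0 ≅ Z,  H_1 ≅ Z ⊕ Z_2,  H_2 = 0.

We work with the vertex ordering 0 < 1 < 2 < 3 < 4 < 5 < 6 < 7 < 8. The simplices of K, each written with vertices in increasing order, are:

  0-simplices (9): [0], [1], [2], [3], [4], [5], [6], [7], [8]
  1-simplices (27): (27 of them)
  2-simplices (18): [0,1,5], [0,1,7], [0,3,4], [0,3,7], [0,4,6], [0,5,6], [1,2,3], [1,2,7], [1,3,8], [1,5,8], [2,3,4], [2,4,5], [2,5,6], [2,6,7], [3,7,8], [4,5,8], [4,6,8], [6,7,8]

Hence C_0 ≅ Z^9, C_1 ≅ Z^27, C_2 ≅ Z^18.

∂_1: C_1 → C_0 maps an edge to its endpoints' difference, ∂[p,q] = q − p.
This gives a 9×27 integer matrix of rank 8; reducing to Smith normal form yields diagonal entries (1,1,1,1,1,1,1,1).

The boundary map ∂_2: C_2 → C_1 maps a triangle to the signed sum of its edges. For instance
  ∂[0,5,6] = [5,6] − [0,6] + [0,5],
  ∂[1,2,3] = [2,3] − [1,3] + [1,2].
The 27×18 boundary matrix has rank 18 and Smith normal form diag(1,1,1,1,1,1,1,1,1,1,1,1,1,1,1,1,1,2).

Computing H_k = (kernel of ∂_k) / (image of ∂_{k+1}):

  H_0: rank C_0 − rank ∂_1 = 9 − 8 = 1, and the invariant factors of ∂_1 are all 1, so H_0 = Z.
  H_1: rank ker ∂_1 − rank ∂_2 = (27 − 8) − 18 = 1, and ∂_2 has invariant factor 2 > 1, so H_1 = Z ⊕ Z_2.
  H_2: rank ker ∂_2 − rank ∂_3 = (18 − 18) − 0 = 0, and there is no ∂_3, so H_2 = 0.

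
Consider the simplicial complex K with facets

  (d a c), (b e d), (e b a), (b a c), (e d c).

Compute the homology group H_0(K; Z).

Fix the vertex order a < b < c < d < e and write every simplex with vertices in increasing order. Then dim K = 2 and the simplices of K are:

  0-simplices (5): a, b, c, d, e
  1-simplices (10): ab, ac, ad, ae, bc, bd, be, cd, ce, de
  2-simplices (5): abc, abe, acd, bde, cde

giving chain groups C_0 ≅ Z^5, C_1 ≅ Z^10, C_2 ≅ Z^5.

The boundary map ∂_1: C_1 → C_0 is given by ∂[p,q] = [q] − [p].
As a 5×10 matrix over Z this has rank 4, with invariant factors (1,1,1,1).

Boundary ∂_2: C_2 → C_1 acts by ∂[p,q,r] = [q,r] − [p,r] + [p,q]. For instance
  ∂acd = cd − ad + ac,
  ∂bde = de − be + bd.
The resulting 10×5 matrix has rank 5, and its Smith normal form has invariant factors (1,1,1,1,1).

Reading off H_k = ker ∂_k / im ∂_{k+1}:

  H_0: rank C_0 − rank ∂_1 = 5 − 4 = 1, and the invariant factors of ∂_1 are all 1, so H_0 = Z.

(K is a triangulation of the Möbius band.)

H_0 = Z.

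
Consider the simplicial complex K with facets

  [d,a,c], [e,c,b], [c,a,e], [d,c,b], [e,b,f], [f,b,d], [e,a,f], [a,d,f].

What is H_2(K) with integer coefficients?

We work with the vertex ordering a < b < c < d < e < f. The simplices of K, each written with vertices in increasing order, are:

  0-simplices (6): a, b, c, d, e, f
  1-simplices (12): ac, ad, ae, af, bc, bd, be, bf, cd, ce, df, ef
  2-simplices (8): acd, ace, adf, aef, bcd, bce, bdf, bef

Hence C_0 ≅ Z^6, C_1 ≅ Z^12, C_2 ≅ Z^8.

The boundary map ∂_1: C_1 → C_0 maps an edge to its endpoints' difference, ∂[p,q] = q − p. For instance
  ∂bf = f − b.
As a 6×12 matrix over Z this has rank 5, with invariant factors (1,1,1,1,1).

∂_2: C_2 → C_1 maps a triangle to the signed sum of its edges. For instance
  ∂bef = ef − bf + be,
  ∂ace = ce − ae + ac.
The 12×8 boundary matrix has rank 7 and Smith normal form diag(1,1,1,1,1,1,1).

From H_k ≅ ker(∂_k) / im(∂_{k+1}) we obtain:

  H_2: rank ker ∂_2 − rank ∂_3 = (8 − 7) − 0 = 1, and there is no ∂_3, so H_2 ≅ Z.

(K is a triangulation of the 2-sphere S^2.)

H_2 = Z.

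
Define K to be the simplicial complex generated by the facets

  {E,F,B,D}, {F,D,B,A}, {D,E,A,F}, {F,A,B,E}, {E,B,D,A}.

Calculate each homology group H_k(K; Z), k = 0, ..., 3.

K has 5 vertices, 10 edges, 10 triangles, 5 3-simplices.
rank ∂_0 = 0, rank ∂_1 = 4 ⇒ b_0 = 5 − 0 − 4 = 1; all invariant factors of ∂_1 are 1 so no torsion. So H_0 ≅ Z.
rank ∂_1 = 4, rank ∂_2 = 6 ⇒ b_1 = 10 − 4 − 6 = 0; all invariant factors of ∂_2 are 1 so no torsion. So H_1 ≅ 0.
rank ∂_2 = 6, rank ∂_3 = 4 ⇒ b_2 = 10 − 6 − 4 = 0; all invariant factors of ∂_3 are 1 so no torsion. So H_2 ≅ 0.
rank ∂_3 = 4, rank ∂_4 = 0 ⇒ b_3 = 5 − 4 − 0 = 1. So H_3 ≅ Z.

H_0 = Z,  H_1 = 0,  H_2 = 0,  H_3 = Z.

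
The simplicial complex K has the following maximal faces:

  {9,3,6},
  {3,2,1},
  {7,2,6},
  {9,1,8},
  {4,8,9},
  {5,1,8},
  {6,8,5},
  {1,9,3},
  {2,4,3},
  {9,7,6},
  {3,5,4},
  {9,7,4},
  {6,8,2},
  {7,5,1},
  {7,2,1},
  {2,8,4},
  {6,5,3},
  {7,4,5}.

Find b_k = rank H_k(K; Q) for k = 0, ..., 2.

b_0 = 1, b_1 = 2, b_2 = 1.

K has 9 vertices, 27 edges, 18 triangles.
rank ∂_0 = 0, rank ∂_1 = 8 ⇒ b_0 = 9 − 0 − 8 = 1; all invariant factors of ∂_1 are 1 so no torsion. So H_0 ≅ Z.
rank ∂_1 = 8, rank ∂_2 = 17 ⇒ b_1 = 27 − 8 − 17 = 2; all invariant factors of ∂_2 are 1 so no torsion. So H_1 ≅ Z^2.
rank ∂_2 = 17, rank ∂_3 = 0 ⇒ b_2 = 18 − 17 − 0 = 1. So H_2 ≅ Z.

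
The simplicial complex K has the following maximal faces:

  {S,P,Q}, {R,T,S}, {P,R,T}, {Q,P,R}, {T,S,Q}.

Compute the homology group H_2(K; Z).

Fix the vertex order P < Q < R < S < T and write every simplex with vertices in increasing order. Then dim K = 2 and the simplices of K are:

  0-simplices (5): P, Q, R, S, T
  1-simplices (10): PQ, PR, PS, PT, QR, QS, QT, RS, RT, ST
  2-simplices (5): PQR, PQS, PRT, QST, RST

so the chain groups are C_0 ≅ Z^5, C_1 ≅ Z^10, C_2 ≅ Z^5.

∂_1: C_1 → C_0 sends each edge [p,q] (with p < q) to q − p. For instance
  ∂PS = S − P.
This gives a 5×10 integer matrix of rank 4; reducing to Smith normal form yields diagonal entries (1,1,1,1).

The boundary map ∂_2: C_2 → C_1 sends each 2-simplex [p,q,r] to [q,r] − [p,r] + [p,q]. For instance
  ∂QST = ST − QT + QS,
  ∂PQR = QR − PR + PQ.
The 10×5 boundary matrix has rank 5 and Smith normal form diag(1,1,1,1,1).

Now H_k = ker ∂_k / im ∂_{k+1}, so:

  H_2: rank ker ∂_2 − rank ∂_3 = (5 − 5) − 0 = 0, and there is no ∂_3, so H_2 ≅ 0.

H_2 = 0.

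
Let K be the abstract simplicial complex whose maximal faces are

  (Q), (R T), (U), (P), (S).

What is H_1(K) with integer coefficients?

H_1 = 0.

Fix the vertex order P < Q < R < S < T < U and write every simplex with vertices in increasing order. Then dim K = 1 and the simplices of K are:

  0-simplices (6): P, Q, R, S, T, U
  1-simplices (1): RT

Hence C_0 ≅ Z^6, C_1 ≅ Z^1.

∂_1: C_1 → C_0 sends each edge [p,q] (with p < q) to q − p. For instance
  ∂RT = T − R.
This gives a 6×1 integer matrix of rank 1; reducing to Smith normal form yields diagonal entries (1).

Reading off H_k = ker ∂_k / im ∂_{k+1}:

  H_1: rank ker ∂_1 − rank ∂_2 = (1 − 1) − 0 = 0, and there is no ∂_2, so H_1 ≅ 0.

(K is a triangulation of the disjoint union of the 1-simplex and a set of 4 points.)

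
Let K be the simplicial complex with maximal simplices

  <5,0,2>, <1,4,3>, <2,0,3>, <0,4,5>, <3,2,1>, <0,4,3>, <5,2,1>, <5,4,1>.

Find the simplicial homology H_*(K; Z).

H_0 = Z,  H_1 = 0,  H_2 = Z.

We work with the vertex ordering 0 < 1 < 2 < 3 < 4 < 5. The simplices of K, each written with vertices in increasing order, are:

  0-simplices (6): [0], [1], [2], [3], [4], [5]
  1-simplices (12): [0,2], [0,3], [0,4], [0,5], [1,2], [1,3], [1,4], [1,5], [2,3], [2,5], [3,4], [4,5]
  2-simplices (8): [0,2,3], [0,2,5], [0,3,4], [0,4,5], [1,2,3], [1,2,5], [1,3,4], [1,4,5]

so the chain groups are C_0 ≅ Z^6, C_1 ≅ Z^12, C_2 ≅ Z^8.

∂_1: C_1 → C_0 is given by ∂[p,q] = [q] − [p]. For instance
  ∂[2,3] = [3] − [2].
The 6×12 boundary matrix has rank 5 and Smith normal form diag(1,1,1,1,1).

Boundary ∂_2: C_2 → C_1 maps a triangle to the signed sum of its edges. For instance
  ∂[1,3,4] = [3,4] − [1,4] + [1,3],
  ∂[1,2,5] = [2,5] − [1,5] + [1,2].
The 12×8 boundary matrix has rank 7 and Smith normal form diag(1,1,1,1,1,1,1).

Computing H_k = (kernel of ∂_k) / (image of ∂_{k+1}):

  H_0: rank C_0 − rank ∂_1 = 6 − 5 = 1, and the invariant factors of ∂_1 are all 1, so H_0 ≅ Z.
  H_1: rank ker ∂_1 − rank ∂_2 = (12 − 5) − 7 = 0, and the invariant factors of ∂_2 are all 1, so H_1 ≅ 0.
  H_2: rank ker ∂_2 − rank ∂_3 = (8 − 7) − 0 = 1, and there is no ∂_3, so H_2 ≅ Z.

As a check, the Euler characteristic is 6 − 12 + 8 = 2, which agrees with 1 − 0 + 1 = 2.
(K is a triangulation of the 2-sphere S^2.)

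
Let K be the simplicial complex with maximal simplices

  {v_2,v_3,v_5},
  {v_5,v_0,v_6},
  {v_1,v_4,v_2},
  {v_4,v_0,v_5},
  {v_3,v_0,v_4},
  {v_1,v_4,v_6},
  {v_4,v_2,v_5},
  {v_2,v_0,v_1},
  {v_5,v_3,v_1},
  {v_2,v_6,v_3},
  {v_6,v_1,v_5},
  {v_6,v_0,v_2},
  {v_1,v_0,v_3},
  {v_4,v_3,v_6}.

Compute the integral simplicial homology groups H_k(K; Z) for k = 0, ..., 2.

Fix the vertex order v_0 < v_1 < v_2 < v_3 < v_4 < v_5 < v_6 and write every simplex with vertices in increasing order. Then dim K = 2 and the simplices of K are:

  0-simplices (7): [v_0], [v_1], [v_2], [v_3], [v_4], [v_5], [v_6]
  1-simplices (21): (21 of them)
  2-simplices (14): (14 of them)

giving chain groups C_0 ≅ Z^7, C_1 ≅ Z^21, C_2 ≅ Z^14.

The boundary map ∂_1: C_1 → C_0 is given by ∂[p,q] = [q] − [p].
This gives a 7×21 integer matrix of rank 6; reducing to Smith normal form yields diagonal entries (1,1,1,1,1,1).

∂_2: C_2 → C_1 maps a triangle to the signed sum of its edges. For instance
  ∂[v_1,v_3,v_5] = [v_3,v_5] − [v_1,v_5] + [v_1,v_3],
  ∂[v_2,v_4,v_5] = [v_4,v_5] − [v_2,v_5] + [v_2,v_4].
This gives a 21×14 integer matrix of rank 13; reducing to Smith normal form yields diagonal entries (1,1,1,1,1,1,1,1,1,1,1,1,1).

Reading off H_k = ker ∂_k / im ∂_{k+1}:

  H_0: rank C_0 − rank ∂_1 = 7 − 6 = 1, and the invariant factors of ∂_1 are all 1, so H_0 = Z.
  H_1: rank ker ∂_1 − rank ∂_2 = (21 − 6) − 13 = 2, and the invariant factors of ∂_2 are all 1, so H_1 = Z^2.
  H_2: rank ker ∂_2 − rank ∂_3 = (14 − 13) − 0 = 1, and there is no ∂_3, so H_2 = Z.

H_0 = Z,  H_1 = Z^2,  H_2 = Z.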